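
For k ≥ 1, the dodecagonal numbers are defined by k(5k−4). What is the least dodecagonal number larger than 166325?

Solve n(5n−4) > 166325 for integer n.
The largest n with value ≤ 166325 is 182 (since 164892 ≤ 166325 < 166713), so the first above is n = 183, value 166713.

166713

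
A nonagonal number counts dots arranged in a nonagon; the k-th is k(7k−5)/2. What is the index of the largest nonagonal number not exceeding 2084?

24

Solve n(7n−5)/2 ≤ 2084 for integer n.
n = 24 gives 1956 ≤ 2084, while n = 25 gives 2125 > 2084; so the answer is index 24.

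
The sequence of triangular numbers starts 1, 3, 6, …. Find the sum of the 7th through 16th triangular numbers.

Σ i(i+1)/2 = (Σi² + Σi) / 2 over i = 7..16.
Σi = 136 − 21 = 115 and Σi² = 1496 − 91 = 1405.
(1·1405 + 1·115) / 2 = 1520/2 = 760.

760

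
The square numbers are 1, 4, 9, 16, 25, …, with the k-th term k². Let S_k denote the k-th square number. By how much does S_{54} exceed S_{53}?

107

n² − (n−1)² = 2n − 1, so 54² − 53² = 2·54 − 1 = 107.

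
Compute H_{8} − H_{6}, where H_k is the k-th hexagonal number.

54

8·(2·8 − 1) = 120 and 6·(2·6 − 1) = 66.
Difference: 120 − 66 = 54.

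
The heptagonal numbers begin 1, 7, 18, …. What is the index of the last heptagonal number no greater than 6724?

52

Solve n(5n−3)/2 ≤ 6724 for integer n.
n = 52 gives 6682 ≤ 6724, while n = 53 gives 6943 > 6724; so the answer is index 52.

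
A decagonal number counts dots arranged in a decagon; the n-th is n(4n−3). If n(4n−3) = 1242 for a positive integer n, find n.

Set n(4n−3) = 1242, giving 4n² − 3n − 1242 = 0.
The discriminant is 9 + 16·1242 = 19881, and √19881 = 141.
So n = (3 + 141) / 8 = 144/8 = 18.

18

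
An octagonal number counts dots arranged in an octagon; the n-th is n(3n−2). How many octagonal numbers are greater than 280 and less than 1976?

The n-th octagonal number is n(3n−2).
Smallest index with value > 280: n = 11 (giving 341).
Largest index with value < 1976: n = 25 (giving 1825).
Indices 11 through 25: 15 terms.

15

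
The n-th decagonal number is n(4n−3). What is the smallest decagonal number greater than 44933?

Solve n(4n−3) > 44933 for integer n.
The largest n with value ≤ 44933 is 106 (since 44626 ≤ 44933 < 45475), so the first above is n = 107, value 45475.

45475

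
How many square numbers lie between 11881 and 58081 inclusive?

The n-th square number is n².
Smallest index with value ≥ 11881: n = 109 (giving 11881).
Largest index with value ≤ 58081: n = 241 (giving 58081).
Indices 109 through 241: 133 terms.

133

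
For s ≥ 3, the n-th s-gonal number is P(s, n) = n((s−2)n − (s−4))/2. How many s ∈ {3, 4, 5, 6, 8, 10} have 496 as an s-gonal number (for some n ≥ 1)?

2

s = 3: P(3, 31) = 496. ✓
s = 4: P(4, 22) = 484 and P(4, 23) = 529; 496 is not s-gonal.
s = 5: P(5, 18) = 477 and P(5, 19) = 532; 496 is not s-gonal.
s = 6: P(6, 16) = 496. ✓
s = 8: P(8, 13) = 481 and P(8, 14) = 560; 496 is not s-gonal.
s = 10: P(10, 11) = 451 and P(10, 12) = 540; 496 is not s-gonal.
Hits: s ∈ {3, 6} → 2.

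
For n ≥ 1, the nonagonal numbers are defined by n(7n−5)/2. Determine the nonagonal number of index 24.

The 24th nonagonal number is n(7n−5)/2 with n = 24.
24·(7·24 − 5)/2 = 24·163/2 = 1956.

1956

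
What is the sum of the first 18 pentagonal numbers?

Σ i(3i−1)/2 = (3Σi² − Σi) / 2 over i = 1..18.
Σi = 171 and Σi² = 2109.
(3·2109 − 1·171) / 2 = 6156/2 = 3078.

3078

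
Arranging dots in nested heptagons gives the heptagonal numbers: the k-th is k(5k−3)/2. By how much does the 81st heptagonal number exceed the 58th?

7958

81·(5·81 − 3)/2 = 16281 and 58·(5·58 − 3)/2 = 8323.
Difference: 16281 − 8323 = 7958.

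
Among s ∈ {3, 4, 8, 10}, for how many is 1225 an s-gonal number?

2

s = 3: P(3, 49) = 1225. ✓
s = 4: P(4, 35) = 1225. ✓
s = 8: P(8, 20) = 1160 and P(8, 21) = 1281; 1225 is not s-gonal.
s = 10: P(10, 17) = 1105 and P(10, 18) = 1242; 1225 is not s-gonal.
Hits: s ∈ {3, 4} → 2.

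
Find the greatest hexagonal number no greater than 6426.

Solve n(2n−1) ≤ 6426 for integer n.
n = 56 gives 6216 ≤ 6426, while n = 57 gives 6441 > 6426; so the answer is 6216.

6216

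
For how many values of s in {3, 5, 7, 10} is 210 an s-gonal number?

2

s = 3: P(3, 20) = 210. ✓
s = 5: P(5, 12) = 210. ✓
s = 7: P(7, 9) = 189 and P(7, 10) = 235; 210 is not s-gonal.
s = 10: P(10, 7) = 175 and P(10, 8) = 232; 210 is not s-gonal.
Hits: s ∈ {3, 5} → 2.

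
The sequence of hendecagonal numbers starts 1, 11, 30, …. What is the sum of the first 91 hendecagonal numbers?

1134406

Σ i(9i−7)/2 = (9Σi² − 7Σi) / 2 over i = 1..91.
Σi = 4186 and Σi² = 255346.
(9·255346 − 7·4186) / 2 = 2268812/2 = 1134406.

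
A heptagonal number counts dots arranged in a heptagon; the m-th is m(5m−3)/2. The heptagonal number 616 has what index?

16

Set n(5n−3)/2 = 616, giving 5n² − 3n − 1232 = 0.
So n = (3 + 157) / 10 = 160/10 = 16.
Check: 16·(5·16 − 3)/2 = 616. ✓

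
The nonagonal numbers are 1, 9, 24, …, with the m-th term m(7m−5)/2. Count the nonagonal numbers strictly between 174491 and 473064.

The n-th nonagonal number is n(7n−5)/2.
Smallest index with value > 174491: n = 224 (giving 175056).
Largest index with value < 473064: n = 367 (giving 470494).
Indices 224 through 367: 144 terms.

144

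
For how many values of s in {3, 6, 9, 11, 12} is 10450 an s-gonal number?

1

s = 3: P(3, 144) = 10440 and P(3, 145) = 10585; 10450 is not s-gonal.
s = 6: P(6, 72) = 10296 and P(6, 73) = 10585; 10450 is not s-gonal.
s = 9: P(9, 55) = 10450. ✓
s = 11: P(11, 48) = 10200 and P(11, 49) = 10633; 10450 is not s-gonal.
s = 12: P(12, 46) = 10396 and P(12, 47) = 10857; 10450 is not s-gonal.
Hits: s ∈ {9} → 1.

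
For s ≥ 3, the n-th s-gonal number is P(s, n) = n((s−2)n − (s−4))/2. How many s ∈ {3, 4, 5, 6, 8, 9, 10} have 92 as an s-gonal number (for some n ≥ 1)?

1

s = 3: P(3, 13) = 91 and P(3, 14) = 105; 92 is not s-gonal.
s = 4: P(4, 9) = 81 and P(4, 10) = 100; 92 is not s-gonal.
s = 5: P(5, 8) = 92. ✓
s = 6: P(6, 7) = 91 and P(6, 8) = 120; 92 is not s-gonal.
s = 8: P(8, 5) = 65 and P(8, 6) = 96; 92 is not s-gonal.
s = 9: P(9, 5) = 75 and P(9, 6) = 111; 92 is not s-gonal.
s = 10: P(10, 5) = 85 and P(10, 6) = 126; 92 is not s-gonal.
Hits: s ∈ {5} → 1.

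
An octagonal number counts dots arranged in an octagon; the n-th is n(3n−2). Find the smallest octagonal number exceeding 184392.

Solve n(3n−2) > 184392 for integer n.
The largest n with value ≤ 184392 is 248 (since 184016 ≤ 184392 < 185505), so the first above is n = 249, value 185505.

185505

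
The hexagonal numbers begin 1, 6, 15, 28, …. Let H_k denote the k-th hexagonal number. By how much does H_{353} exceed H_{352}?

Consecutive hexagonal numbers differ by 4n − 3: here 4·353 − 3 = 1409.

1409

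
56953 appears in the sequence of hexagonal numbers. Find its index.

Set n(2n−1) = 56953, giving 2n² − n − 56953 = 0.
The discriminant is 1 + 8·56953 = 455625, and √455625 = 675.
So n = (1 + 675) / 4 = 676/4 = 169.

169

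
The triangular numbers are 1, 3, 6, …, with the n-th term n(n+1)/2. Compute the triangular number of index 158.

158·159/2 = 25122/2 = 12561.

12561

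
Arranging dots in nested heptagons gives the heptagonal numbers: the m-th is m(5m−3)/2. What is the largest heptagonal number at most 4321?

4141

Solve n(5n−3)/2 ≤ 4321 for integer n.
n = 41 gives 4141 ≤ 4321, while n = 42 gives 4347 > 4321; so the answer is 4141.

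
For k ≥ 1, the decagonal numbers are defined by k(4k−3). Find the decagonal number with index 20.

1540

The 20th decagonal number is n(4n−3) with n = 20.
20·(4·20 − 3) = 20·77 = 1540.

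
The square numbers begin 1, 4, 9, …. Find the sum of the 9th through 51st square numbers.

Σ_{i=9}^{51} i² = 45526 − 204 = 45322.

45322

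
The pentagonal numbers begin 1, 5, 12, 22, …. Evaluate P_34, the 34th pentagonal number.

The 34th pentagonal number is n(3n−1)/2 with n = 34.
34·(3·34 − 1)/2 = 34·101/2 = 1717.

1717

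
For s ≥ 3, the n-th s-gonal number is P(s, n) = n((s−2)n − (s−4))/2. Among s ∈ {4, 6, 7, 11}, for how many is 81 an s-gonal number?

s = 4: P(4, 9) = 81. ✓
s = 6: P(6, 6) = 66 and P(6, 7) = 91; 81 is not s-gonal.
s = 7: P(7, 6) = 81. ✓
s = 11: P(11, 4) = 58 and P(11, 5) = 95; 81 is not s-gonal.
Hits: s ∈ {4, 7} → 2.

2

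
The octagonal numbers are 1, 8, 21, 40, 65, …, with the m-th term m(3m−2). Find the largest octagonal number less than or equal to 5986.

Solve n(3n−2) ≤ 5986 for integer n.
n = 45 gives 5985 ≤ 5986, while n = 46 gives 6256 > 5986; so the answer is 5985.

5985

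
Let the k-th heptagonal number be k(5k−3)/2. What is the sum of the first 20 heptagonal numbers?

6860

Σ i(5i−3)/2 = (5Σi² − 3Σi) / 2 over i = 1..20.
Σi = 210 and Σi² = 2870.
(5·2870 − 3·210) / 2 = 13720/2 = 6860.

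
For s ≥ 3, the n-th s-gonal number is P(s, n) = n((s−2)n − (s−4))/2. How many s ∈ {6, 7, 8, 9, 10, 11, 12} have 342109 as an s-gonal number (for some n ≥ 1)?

s = 6: P(6, 413) = 340725 and P(6, 414) = 342378; 342109 is not s-gonal.
s = 7: P(7, 370) = 341695 and P(7, 371) = 343546; 342109 is not s-gonal.
s = 8: P(8, 338) = 342056 and P(8, 339) = 344085; 342109 is not s-gonal.
s = 9: P(9, 313) = 342109. ✓
s = 10: P(10, 292) = 340180 and P(10, 293) = 342517; 342109 is not s-gonal.
s = 11: P(11, 276) = 341826 and P(11, 277) = 344311; 342109 is not s-gonal.
s = 12: P(12, 261) = 339561 and P(12, 262) = 342172; 342109 is not s-gonal.
Hits: s ∈ {9} → 1.

1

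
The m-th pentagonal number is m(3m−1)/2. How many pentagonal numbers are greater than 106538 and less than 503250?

313

The n-th pentagonal number is n(3n−1)/2.
Smallest index with value > 106538: n = 267 (giving 106800).
Largest index with value < 503250: n = 579 (giving 502572).
Indices 267 through 579: 313 terms.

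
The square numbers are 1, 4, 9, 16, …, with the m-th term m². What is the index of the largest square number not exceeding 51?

7

Solve n² ≤ 51 for integer n.
n = 7 gives 49 ≤ 51, while n = 8 gives 64 > 51; so the answer is index 7.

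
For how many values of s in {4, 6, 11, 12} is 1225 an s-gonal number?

s = 4: P(4, 35) = 1225. ✓
s = 6: P(6, 25) = 1225. ✓
s = 11: P(11, 16) = 1096 and P(11, 17) = 1241; 1225 is not s-gonal.
s = 12: P(12, 16) = 1216 and P(12, 17) = 1377; 1225 is not s-gonal.
Hits: s ∈ {4, 6} → 2.

2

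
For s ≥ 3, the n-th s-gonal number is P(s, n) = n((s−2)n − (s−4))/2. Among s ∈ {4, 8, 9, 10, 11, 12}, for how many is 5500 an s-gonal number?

s = 4: P(4, 74) = 5476 and P(4, 75) = 5625; 5500 is not s-gonal.
s = 8: P(8, 43) = 5461 and P(8, 44) = 5720; 5500 is not s-gonal.
s = 9: P(9, 40) = 5500. ✓
s = 10: P(10, 37) = 5365 and P(10, 38) = 5662; 5500 is not s-gonal.
s = 11: P(11, 35) = 5390 and P(11, 36) = 5706; 5500 is not s-gonal.
s = 12: P(12, 33) = 5313 and P(12, 34) = 5644; 5500 is not s-gonal.
Hits: s ∈ {9} → 1.

1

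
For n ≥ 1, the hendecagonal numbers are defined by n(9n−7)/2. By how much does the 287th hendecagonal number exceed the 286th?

Consecutive hendecagonal numbers differ by 9n − 8: here 9·287 − 8 = 2575.

2575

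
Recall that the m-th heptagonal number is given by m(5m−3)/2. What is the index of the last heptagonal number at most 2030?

28

Solve n(5n−3)/2 ≤ 2030 for integer n.
n = 28 gives 1918 ≤ 2030, while n = 29 gives 2059 > 2030; so the answer is index 28.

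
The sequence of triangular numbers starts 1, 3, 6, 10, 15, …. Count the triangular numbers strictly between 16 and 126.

The n-th triangular number is n(n+1)/2.
Smallest index with value > 16: n = 6 (giving 21).
Largest index with value < 126: n = 15 (giving 120).
Indices 6 through 15: 10 terms.

10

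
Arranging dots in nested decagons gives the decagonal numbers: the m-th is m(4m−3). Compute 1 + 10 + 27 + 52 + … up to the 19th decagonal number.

9310

Σ i(4i−3) = 4Σi² − 3Σi over i = 1..19.
Σi = 190 and Σi² = 2470.
4·2470 − 3·190 = 9310.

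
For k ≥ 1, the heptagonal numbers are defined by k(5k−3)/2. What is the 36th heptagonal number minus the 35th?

Consecutive heptagonal numbers differ by 5n − 4: here 5·36 − 4 = 176.

176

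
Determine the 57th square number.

3249

The 57th square number is n² with n = 57.
57² = 3249.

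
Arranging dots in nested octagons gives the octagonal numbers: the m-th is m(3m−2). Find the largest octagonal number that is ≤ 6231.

5985

Solve n(3n−2) ≤ 6231 for integer n.
n = 45 gives 5985 ≤ 6231, while n = 46 gives 6256 > 6231; so the answer is 5985.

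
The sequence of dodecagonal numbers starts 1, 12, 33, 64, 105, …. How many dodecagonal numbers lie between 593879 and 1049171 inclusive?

The n-th dodecagonal number is n(5n−4).
Smallest index with value ≥ 593879: n = 346 (giving 597196).
Largest index with value ≤ 1049171: n = 458 (giving 1046988).
Indices 346 through 458: 113 terms.

113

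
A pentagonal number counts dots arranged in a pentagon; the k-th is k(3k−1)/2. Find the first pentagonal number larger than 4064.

4187

Solve n(3n−1)/2 > 4064 for integer n.
The largest n with value ≤ 4064 is 52 (since 4030 ≤ 4064 < 4187), so the first above is n = 53, value 4187.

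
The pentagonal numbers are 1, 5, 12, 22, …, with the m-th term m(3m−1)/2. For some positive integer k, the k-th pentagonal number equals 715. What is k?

Set n(3n−1)/2 = 715, giving 3n² − n − 1430 = 0.
The discriminant is 1 + 24·715 = 17161, and √17161 = 131.
So n = (1 + 131) / 6 = 132/6 = 22.
Check: 22·(3·22 − 1)/2 = 715. ✓

22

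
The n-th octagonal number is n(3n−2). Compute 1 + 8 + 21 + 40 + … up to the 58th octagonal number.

Σ i(3i−2) = 3Σi² − 2Σi over i = 1..58.
Σi = 1711 and Σi² = 66729.
3·66729 − 2·1711 = 196765.

196765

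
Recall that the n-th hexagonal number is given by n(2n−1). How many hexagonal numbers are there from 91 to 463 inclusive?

The n-th hexagonal number is n(2n−1).
Smallest index with value ≥ 91: n = 7 (giving 91).
Largest index with value ≤ 463: n = 15 (giving 435).
Indices 7 through 15: 9 terms.

9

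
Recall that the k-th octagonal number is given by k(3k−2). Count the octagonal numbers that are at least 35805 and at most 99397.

73

The n-th octagonal number is n(3n−2).
Smallest index with value ≥ 35805: n = 110 (giving 36080).
Largest index with value ≤ 99397: n = 182 (giving 99008).
Indices 110 through 182: 73 terms.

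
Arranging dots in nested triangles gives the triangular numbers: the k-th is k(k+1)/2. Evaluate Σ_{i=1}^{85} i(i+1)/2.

105995

Σ i(i+1)/2 = (Σi² + Σi) / 2 over i = 1..85.
Σi = 3655 and Σi² = 208335.
(1·208335 + 1·3655) / 2 = 211990/2 = 105995.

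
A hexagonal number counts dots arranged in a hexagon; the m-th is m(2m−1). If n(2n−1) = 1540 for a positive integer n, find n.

28

Set n(2n−1) = 1540, giving 2n² − n − 1540 = 0.
The discriminant is 1 + 8·1540 = 12321, and √12321 = 111.
So n = (1 + 111) / 4 = 112/4 = 28.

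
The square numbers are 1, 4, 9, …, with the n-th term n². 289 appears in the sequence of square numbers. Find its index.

17

We need n² = 289, so n = √289 = 17.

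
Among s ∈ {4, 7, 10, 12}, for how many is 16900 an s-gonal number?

s = 4: P(4, 130) = 16900. ✓
s = 7: P(7, 82) = 16687 and P(7, 83) = 17098; 16900 is not s-gonal.
s = 10: P(10, 65) = 16705 and P(10, 66) = 17226; 16900 is not s-gonal.
s = 12: P(12, 58) = 16588 and P(12, 59) = 17169; 16900 is not s-gonal.
Hits: s ∈ {4} → 1.

1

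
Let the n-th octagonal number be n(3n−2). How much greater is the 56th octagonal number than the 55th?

331

Consecutive octagonal numbers differ by 6n − 5: here 6·56 − 5 = 331.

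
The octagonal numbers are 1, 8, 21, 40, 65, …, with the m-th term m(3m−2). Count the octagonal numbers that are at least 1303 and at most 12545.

44

The n-th octagonal number is n(3n−2).
Smallest index with value ≥ 1303: n = 22 (giving 1408).
Largest index with value ≤ 12545: n = 65 (giving 12545).
Indices 22 through 65: 44 terms.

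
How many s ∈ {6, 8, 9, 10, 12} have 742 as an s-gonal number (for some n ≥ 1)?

1

s = 6: P(6, 19) = 703 and P(6, 20) = 780; 742 is not s-gonal.
s = 8: P(8, 16) = 736 and P(8, 17) = 833; 742 is not s-gonal.
s = 9: P(9, 14) = 651 and P(9, 15) = 750; 742 is not s-gonal.
s = 10: P(10, 14) = 742. ✓
s = 12: P(12, 12) = 672 and P(12, 13) = 793; 742 is not s-gonal.
Hits: s ∈ {10} → 1.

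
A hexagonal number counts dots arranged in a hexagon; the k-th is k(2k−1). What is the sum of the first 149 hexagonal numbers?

Σ i(2i−1) = 2Σi² − Σi over i = 1..149.
Σi = 11175 and Σi² = 1113775.
2·1113775 − 1·11175 = 2216375.

2216375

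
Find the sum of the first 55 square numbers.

Σ_{i=1}^{55} i² = 55·56·111/6 = 56980.

56980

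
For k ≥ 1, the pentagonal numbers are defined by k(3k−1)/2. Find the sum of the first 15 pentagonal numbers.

Σ i(3i−1)/2 = (3Σi² − Σi) / 2 over i = 1..15.
Σi = 120 and Σi² = 1240.
(3·1240 − 1·120) / 2 = 3600/2 = 1800.

1800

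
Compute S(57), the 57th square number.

3249

The 57th square number is n² with n = 57.
57² = 3249.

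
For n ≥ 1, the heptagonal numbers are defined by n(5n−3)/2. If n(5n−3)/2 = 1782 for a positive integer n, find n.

27

Set n(5n−3)/2 = 1782, giving 5n² − 3n − 3564 = 0.
The discriminant is 9 + 40·1782 = 71289, and √71289 = 267.
So n = (3 + 267) / 10 = 270/10 = 27.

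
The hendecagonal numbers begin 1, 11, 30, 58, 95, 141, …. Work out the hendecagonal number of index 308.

425810

308·(9·308 − 7)/2 = 308·2765/2 = 425810.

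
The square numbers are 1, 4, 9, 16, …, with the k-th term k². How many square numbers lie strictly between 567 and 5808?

53

The n-th square number is n².
Smallest index with value > 567: n = 24 (giving 576).
Largest index with value < 5808: n = 76 (giving 5776).
Indices 24 through 76: 53 terms.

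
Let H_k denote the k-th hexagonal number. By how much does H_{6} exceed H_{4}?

6·(2·6 − 1) = 66 and 4·(2·4 − 1) = 28.
Difference: 66 − 28 = 38.

38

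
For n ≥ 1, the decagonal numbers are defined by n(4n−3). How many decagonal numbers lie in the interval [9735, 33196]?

The n-th decagonal number is n(4n−3).
Smallest index with value ≥ 9735: n = 50 (giving 9850).
Largest index with value ≤ 33196: n = 91 (giving 32851).
Indices 50 through 91: 42 terms.

42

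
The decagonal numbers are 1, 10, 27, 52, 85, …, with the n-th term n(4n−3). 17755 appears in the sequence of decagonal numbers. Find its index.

Set n(4n−3) = 17755, giving 4n² − 3n − 17755 = 0.
The discriminant is 9 + 16·17755 = 284089, and √284089 = 533.
So n = (3 + 533) / 8 = 536/8 = 67.

67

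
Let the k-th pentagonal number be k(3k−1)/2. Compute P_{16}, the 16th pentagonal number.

The 16th pentagonal number is n(3n−1)/2 with n = 16.
16·(3·16 − 1)/2 = 16·47/2 = 376.

376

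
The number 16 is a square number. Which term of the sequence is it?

4

We need n² = 16, so n = √16 = 4.
Check: 4² = 16. ✓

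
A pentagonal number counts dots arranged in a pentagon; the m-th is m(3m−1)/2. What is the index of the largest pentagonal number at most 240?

Solve n(3n−1)/2 ≤ 240 for integer n.
n = 12 gives 210 ≤ 240, while n = 13 gives 247 > 240; so the answer is index 12.

12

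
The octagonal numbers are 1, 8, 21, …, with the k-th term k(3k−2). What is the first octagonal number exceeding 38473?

Solve n(3n−2) > 38473 for integer n.
The largest n with value ≤ 38473 is 113 (since 38081 ≤ 38473 < 38760), so the first above is n = 114, value 38760.

38760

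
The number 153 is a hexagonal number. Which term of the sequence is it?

Set n(2n−1) = 153, giving 2n² − n − 153 = 0.
The discriminant is 1 + 8·153 = 1225, and √1225 = 35.
So n = (1 + 35) / 4 = 36/4 = 9.

9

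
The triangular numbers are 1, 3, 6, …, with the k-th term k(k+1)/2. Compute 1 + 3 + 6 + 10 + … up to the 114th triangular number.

Σ i(i+1)/2 = (Σi² + Σi) / 2 over i = 1..114.
Σi = 6555 and Σi² = 500365.
(1·500365 + 1·6555) / 2 = 506920/2 = 253460.

253460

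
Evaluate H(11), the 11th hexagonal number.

The 11th hexagonal number is n(2n−1) with n = 11.
11·(2·11 − 1) = 11·21 = 231.

231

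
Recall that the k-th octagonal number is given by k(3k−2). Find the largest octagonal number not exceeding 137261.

136960

Solve n(3n−2) ≤ 137261 for integer n.
n = 214 gives 136960 ≤ 137261, while n = 215 gives 138245 > 137261; so the answer is 136960.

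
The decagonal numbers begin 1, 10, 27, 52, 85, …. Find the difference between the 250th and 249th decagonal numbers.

1993

Consecutive decagonal numbers differ by 8n − 7: here 8·250 − 7 = 1993.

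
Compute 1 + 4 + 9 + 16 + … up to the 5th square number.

55

Σ_{i=1}^{5} i² = 5·6·11/6 = 55.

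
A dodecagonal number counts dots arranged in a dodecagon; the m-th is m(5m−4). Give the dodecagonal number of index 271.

366121

The 271st dodecagonal number is n(5n−4) with n = 271.
271·(5·271 − 4) = 271·1351 = 366121.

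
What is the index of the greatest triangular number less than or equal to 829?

40

Solve n(n+1)/2 ≤ 829 for integer n.
n = 40 gives 820 ≤ 829, while n = 41 gives 861 > 829; so the answer is index 40.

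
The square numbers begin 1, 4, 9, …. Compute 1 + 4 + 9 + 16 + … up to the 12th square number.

650

Σ_{i=1}^{12} i² = 12·13·25/6 = 650.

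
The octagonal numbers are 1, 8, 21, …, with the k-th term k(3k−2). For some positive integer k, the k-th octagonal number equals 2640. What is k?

Set n(3n−2) = 2640, giving 3n² − 2n − 2640 = 0.
The discriminant is 4 + 12·2640 = 31684, and √31684 = 178.
So n = (2 + 178) / 6 = 180/6 = 30.
Check: 30·(3·30 − 2) = 2640. ✓

30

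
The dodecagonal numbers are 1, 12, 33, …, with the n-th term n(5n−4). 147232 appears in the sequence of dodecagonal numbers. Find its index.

172

Set n(5n−4) = 147232, giving 5n² − 4n − 147232 = 0.
The discriminant is 16 + 20·147232 = 2944656, and √2944656 = 1716.
So n = (4 + 1716) / 10 = 1720/10 = 172.
Check: 172·(5·172 − 4) = 147232. ✓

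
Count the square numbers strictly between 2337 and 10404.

53

The n-th square number is n².
Smallest index with value > 2337: n = 49 (giving 2401).
Largest index with value < 10404: n = 101 (giving 10201).
Indices 49 through 101: 53 terms.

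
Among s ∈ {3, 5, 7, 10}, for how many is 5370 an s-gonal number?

s = 3: P(3, 103) = 5356 and P(3, 104) = 5460; 5370 is not s-gonal.
s = 5: P(5, 60) = 5370. ✓
s = 7: P(7, 46) = 5221 and P(7, 47) = 5452; 5370 is not s-gonal.
s = 10: P(10, 37) = 5365 and P(10, 38) = 5662; 5370 is not s-gonal.
Hits: s ∈ {5} → 1.

1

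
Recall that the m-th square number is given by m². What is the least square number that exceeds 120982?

121104

Solve n² > 120982 for integer n.
The largest n with value ≤ 120982 is 347 (since 120409 ≤ 120982 < 121104), so the first above is n = 348, value 121104.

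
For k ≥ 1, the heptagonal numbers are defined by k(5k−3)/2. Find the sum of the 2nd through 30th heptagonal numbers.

Σ i(5i−3)/2 = (5Σi² − 3Σi) / 2 over i = 2..30.
Σi = 465 − 1 = 464 and Σi² = 9455 − 1 = 9454.
(5·9454 − 3·464) / 2 = 45878/2 = 22939.

22939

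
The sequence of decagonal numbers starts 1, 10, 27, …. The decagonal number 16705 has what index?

Set n(4n−3) = 16705, giving 4n² − 3n − 16705 = 0.
So n = (3 + 517) / 8 = 520/8 = 65.

65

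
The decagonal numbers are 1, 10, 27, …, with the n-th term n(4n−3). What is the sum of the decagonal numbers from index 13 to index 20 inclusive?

Σ i(4i−3) = 4Σi² − 3Σi over i = 13..20.
Σi = 210 − 78 = 132 and Σi² = 2870 − 650 = 2220.
4·2220 − 3·132 = 8484.

8484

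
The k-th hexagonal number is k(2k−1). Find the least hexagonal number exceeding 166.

190

Solve n(2n−1) > 166 for integer n.
The largest n with value ≤ 166 is 9 (since 153 ≤ 166 < 190), so the first above is n = 10, value 190.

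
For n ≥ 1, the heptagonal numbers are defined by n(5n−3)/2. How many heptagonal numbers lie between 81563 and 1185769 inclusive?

509

The n-th heptagonal number is n(5n−3)/2.
Smallest index with value ≥ 81563: n = 181 (giving 81631).
Largest index with value ≤ 1185769: n = 689 (giving 1185769).
Indices 181 through 689: 509 terms.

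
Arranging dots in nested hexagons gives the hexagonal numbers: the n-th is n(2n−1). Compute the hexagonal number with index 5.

45

5·(2·5 − 1) = 5·9 = 45.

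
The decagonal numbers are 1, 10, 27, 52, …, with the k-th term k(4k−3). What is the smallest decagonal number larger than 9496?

Solve n(4n−3) > 9496 for integer n.
The largest n with value ≤ 9496 is 49 (since 9457 ≤ 9496 < 9850), so the first above is n = 50, value 9850.

9850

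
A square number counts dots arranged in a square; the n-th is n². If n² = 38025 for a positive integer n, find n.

195

We need n² = 38025, so n = √38025 = 195.
Check: 195² = 38025. ✓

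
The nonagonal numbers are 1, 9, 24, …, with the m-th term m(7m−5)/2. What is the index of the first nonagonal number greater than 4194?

35

Solve n(7n−5)/2 > 4194 for integer n.
The largest n with value ≤ 4194 is 34 (since 3961 ≤ 4194 < 4200), so the first above is n = 35, value 4200.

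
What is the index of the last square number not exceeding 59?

7

Solve n² ≤ 59 for integer n.
n = 7 gives 49 ≤ 59, while n = 8 gives 64 > 59; so the answer is index 7.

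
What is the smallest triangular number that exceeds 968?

990

Solve n(n+1)/2 > 968 for integer n.
The largest n with value ≤ 968 is 43 (since 946 ≤ 968 < 990), so the first above is n = 44, value 990.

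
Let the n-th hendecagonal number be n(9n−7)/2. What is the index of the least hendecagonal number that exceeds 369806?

288

Solve n(9n−7)/2 > 369806 for integer n.
The largest n with value ≤ 369806 is 287 (since 369656 ≤ 369806 < 372240), so the first above is n = 288, value 372240.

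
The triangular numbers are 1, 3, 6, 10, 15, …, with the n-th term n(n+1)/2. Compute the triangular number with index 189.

189·190/2 = 35910/2 = 17955.

17955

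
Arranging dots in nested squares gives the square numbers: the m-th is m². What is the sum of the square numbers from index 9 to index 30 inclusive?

Σ_{i=9}^{30} i² = 9455 − 204 = 9251.

9251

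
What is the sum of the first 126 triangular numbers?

Σ i(i+1)/2 = (Σi² + Σi) / 2 over i = 1..126.
Σi = 8001 and Σi² = 674751.
(1·674751 + 1·8001) / 2 = 682752/2 = 341376.

341376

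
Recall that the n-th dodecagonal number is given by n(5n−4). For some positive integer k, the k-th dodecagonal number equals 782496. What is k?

396

Set n(5n−4) = 782496, giving 5n² − 4n − 782496 = 0.
The discriminant is 16 + 20·782496 = 15649936, and √15649936 = 3956.
So n = (4 + 3956) / 10 = 3960/10 = 396.
Check: 396·(5·396 − 4) = 782496. ✓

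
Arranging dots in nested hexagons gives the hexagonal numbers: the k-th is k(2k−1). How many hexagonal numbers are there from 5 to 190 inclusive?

9

The n-th hexagonal number is n(2n−1).
Smallest index with value ≥ 5: n = 2 (giving 6).
Largest index with value ≤ 190: n = 10 (giving 190).
Indices 2 through 10: 9 terms.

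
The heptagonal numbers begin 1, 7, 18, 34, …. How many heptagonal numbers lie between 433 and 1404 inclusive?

11

The n-th heptagonal number is n(5n−3)/2.
Smallest index with value ≥ 433: n = 14 (giving 469).
Largest index with value ≤ 1404: n = 24 (giving 1404).
Indices 14 through 24: 11 terms.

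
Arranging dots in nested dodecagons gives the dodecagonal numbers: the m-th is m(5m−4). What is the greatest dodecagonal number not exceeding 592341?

Solve n(5n−4) ≤ 592341 for integer n.
n = 344 gives 590304 ≤ 592341, while n = 345 gives 593745 > 592341; so the answer is 590304.

590304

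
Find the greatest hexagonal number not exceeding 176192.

176121

Solve n(2n−1) ≤ 176192 for integer n.
n = 297 gives 176121 ≤ 176192, while n = 298 gives 177310 > 176192; so the answer is 176121.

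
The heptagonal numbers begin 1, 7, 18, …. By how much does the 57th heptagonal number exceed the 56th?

Consecutive heptagonal numbers differ by 5n − 4: here 5·57 − 4 = 281.

281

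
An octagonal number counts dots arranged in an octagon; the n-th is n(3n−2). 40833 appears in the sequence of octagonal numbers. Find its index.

117

Set n(3n−2) = 40833, giving 3n² − 2n − 40833 = 0.
The discriminant is 4 + 12·40833 = 490000, and √490000 = 700.
So n = (2 + 700) / 6 = 702/6 = 117.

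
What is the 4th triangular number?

10

The 4th triangular number is n(n+1)/2 with n = 4.
4·5/2 = 20/2 = 10.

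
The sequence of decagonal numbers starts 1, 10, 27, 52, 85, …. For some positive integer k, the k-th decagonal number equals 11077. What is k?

Set n(4n−3) = 11077, giving 4n² − 3n − 11077 = 0.
The discriminant is 9 + 16·11077 = 177241, and √177241 = 421.
So n = (3 + 421) / 8 = 424/8 = 53.
Check: 53·(4·53 − 3) = 11077. ✓

53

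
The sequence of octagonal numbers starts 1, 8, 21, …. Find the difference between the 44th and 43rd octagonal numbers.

Consecutive octagonal numbers differ by 6n − 5: here 6·44 − 5 = 259.

259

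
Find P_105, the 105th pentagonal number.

105·(3·105 − 1)/2 = 105·314/2 = 105·157 = 16485.

16485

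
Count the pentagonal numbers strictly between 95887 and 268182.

169

The n-th pentagonal number is n(3n−1)/2.
Smallest index with value > 95887: n = 254 (giving 96647).
Largest index with value < 268182: n = 422 (giving 266915).
Indices 254 through 422: 169 terms.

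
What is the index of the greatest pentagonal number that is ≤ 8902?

77

Solve n(3n−1)/2 ≤ 8902 for integer n.
n = 77 gives 8855 ≤ 8902, while n = 78 gives 9087 > 8902; so the answer is index 77.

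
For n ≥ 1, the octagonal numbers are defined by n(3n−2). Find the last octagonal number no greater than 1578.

Solve n(3n−2) ≤ 1578 for integer n.
n = 23 gives 1541 ≤ 1578, while n = 24 gives 1680 > 1578; so the answer is 1541.

1541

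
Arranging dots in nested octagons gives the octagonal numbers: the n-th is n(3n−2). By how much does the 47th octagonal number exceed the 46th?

277

Consecutive octagonal numbers differ by 6n − 5: here 6·47 − 5 = 277.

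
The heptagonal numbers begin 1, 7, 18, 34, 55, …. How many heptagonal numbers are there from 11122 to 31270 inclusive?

The n-th heptagonal number is n(5n−3)/2.
Smallest index with value ≥ 11122: n = 67 (giving 11122).
Largest index with value ≤ 31270: n = 112 (giving 31192).
Indices 67 through 112: 46 terms.

46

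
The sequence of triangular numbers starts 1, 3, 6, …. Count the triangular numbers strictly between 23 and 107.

The n-th triangular number is n(n+1)/2.
Smallest index with value > 23: n = 7 (giving 28).
Largest index with value < 107: n = 14 (giving 105).
Indices 7 through 14: 8 terms.

8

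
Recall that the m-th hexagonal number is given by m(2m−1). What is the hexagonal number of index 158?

49770

The 158th hexagonal number is n(2n−1) with n = 158.
158·(2·158 − 1) = 158·315 = 49770.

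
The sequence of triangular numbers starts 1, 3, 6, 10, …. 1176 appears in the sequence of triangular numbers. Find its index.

Set n(n+1)/2 = 1176, giving n² + n − 2352 = 0.
The discriminant is 1 + 8·1176 = 9409, and √9409 = 97.
So n = (-1 + 97) / 2 = 96/2 = 48.
Check: 48·49/2 = 1176. ✓

48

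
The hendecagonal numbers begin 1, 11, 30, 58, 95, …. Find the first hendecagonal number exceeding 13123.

13420

Solve n(9n−7)/2 > 13123 for integer n.
The largest n with value ≤ 13123 is 54 (since 12933 ≤ 13123 < 13420), so the first above is n = 55, value 13420.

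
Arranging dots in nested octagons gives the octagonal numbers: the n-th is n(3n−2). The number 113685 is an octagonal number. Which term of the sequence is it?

195

Set n(3n−2) = 113685, giving 3n² − 2n − 113685 = 0.
So n = (2 + 1168) / 6 = 1170/6 = 195.
Check: 195·(3·195 − 2) = 113685. ✓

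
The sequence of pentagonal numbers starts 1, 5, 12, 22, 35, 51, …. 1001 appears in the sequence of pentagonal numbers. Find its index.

Set n(3n−1)/2 = 1001, giving 3n² − n − 2002 = 0.
The discriminant is 1 + 24·1001 = 24025, and √24025 = 155.
So n = (1 + 155) / 6 = 156/6 = 26.

26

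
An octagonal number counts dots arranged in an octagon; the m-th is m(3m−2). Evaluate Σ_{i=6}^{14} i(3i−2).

2700

Σ i(3i−2) = 3Σi² − 2Σi over i = 6..14.
Σi = 105 − 15 = 90 and Σi² = 1015 − 55 = 960.
3·960 − 2·90 = 2700.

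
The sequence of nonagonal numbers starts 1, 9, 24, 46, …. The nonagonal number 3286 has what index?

Set n(7n−5)/2 = 3286, giving 7n² − 5n − 6572 = 0.
So n = (5 + 429) / 14 = 434/14 = 31.
Check: 31·(7·31 − 5)/2 = 3286. ✓

31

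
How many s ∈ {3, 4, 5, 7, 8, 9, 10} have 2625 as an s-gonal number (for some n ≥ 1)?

s = 3: P(3, 71) = 2556 and P(3, 72) = 2628; 2625 is not s-gonal.
s = 4: P(4, 51) = 2601 and P(4, 52) = 2704; 2625 is not s-gonal.
s = 5: P(5, 42) = 2625. ✓
s = 7: P(7, 32) = 2512 and P(7, 33) = 2673; 2625 is not s-gonal.
s = 8: P(8, 29) = 2465 and P(8, 30) = 2640; 2625 is not s-gonal.
s = 9: P(9, 27) = 2484 and P(9, 28) = 2674; 2625 is not s-gonal.
s = 10: P(10, 25) = 2425 and P(10, 26) = 2626; 2625 is not s-gonal.
Hits: s ∈ {5} → 1.

1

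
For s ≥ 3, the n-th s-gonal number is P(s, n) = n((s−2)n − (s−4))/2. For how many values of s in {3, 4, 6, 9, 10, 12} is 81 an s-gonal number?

s = 3: P(3, 12) = 78 and P(3, 13) = 91; 81 is not s-gonal.
s = 4: P(4, 9) = 81. ✓
s = 6: P(6, 6) = 66 and P(6, 7) = 91; 81 is not s-gonal.
s = 9: P(9, 5) = 75 and P(9, 6) = 111; 81 is not s-gonal.
s = 10: P(10, 4) = 52 and P(10, 5) = 85; 81 is not s-gonal.
s = 12: P(12, 4) = 64 and P(12, 5) = 105; 81 is not s-gonal.
Hits: s ∈ {4} → 1.

1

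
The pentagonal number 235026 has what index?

Set n(3n−1)/2 = 235026, giving 3n² − n − 470052 = 0.
So n = (1 + 2375) / 6 = 2376/6 = 396.

396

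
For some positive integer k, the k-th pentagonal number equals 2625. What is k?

42

Set n(3n−1)/2 = 2625, giving 3n² − n − 5250 = 0.
The discriminant is 1 + 24·2625 = 63001, and √63001 = 251.
So n = (1 + 251) / 6 = 252/6 = 42.
Check: 42·(3·42 − 1)/2 = 2625. ✓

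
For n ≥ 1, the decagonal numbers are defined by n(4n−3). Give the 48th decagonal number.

9072

The 48th decagonal number is n(4n−3) with n = 48.
48·(4·48 − 3) = 48·189 = 9072.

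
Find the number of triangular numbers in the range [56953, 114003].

The n-th triangular number is n(n+1)/2.
Smallest index with value ≥ 56953: n = 337 (giving 56953).
Largest index with value ≤ 114003: n = 477 (giving 114003).
Indices 337 through 477: 141 terms.

141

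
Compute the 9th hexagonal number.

The 9th hexagonal number is n(2n−1) with n = 9.
9·(2·9 − 1) = 9·17 = 153.

153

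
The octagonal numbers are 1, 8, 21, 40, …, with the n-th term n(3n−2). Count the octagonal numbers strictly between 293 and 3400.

23

The n-th octagonal number is n(3n−2).
Smallest index with value > 293: n = 11 (giving 341).
Largest index with value < 3400: n = 33 (giving 3201).
Indices 11 through 33: 23 terms.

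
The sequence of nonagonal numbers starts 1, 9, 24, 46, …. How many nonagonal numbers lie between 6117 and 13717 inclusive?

The n-th nonagonal number is n(7n−5)/2.
Smallest index with value ≥ 6117: n = 43 (giving 6364).
Largest index with value ≤ 13717: n = 62 (giving 13299).
Indices 43 through 62: 20 terms.

20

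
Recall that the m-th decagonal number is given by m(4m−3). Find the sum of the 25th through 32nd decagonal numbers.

25476

Σ i(4i−3) = 4Σi² − 3Σi over i = 25..32.
Σi = 528 − 300 = 228 and Σi² = 11440 − 4900 = 6540.
4·6540 − 3·228 = 25476.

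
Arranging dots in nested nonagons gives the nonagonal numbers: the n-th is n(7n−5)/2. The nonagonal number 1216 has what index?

19

Set n(7n−5)/2 = 1216, giving 7n² − 5n − 2432 = 0.
The discriminant is 25 + 56·1216 = 68121, and √68121 = 261.
So n = (5 + 261) / 14 = 266/14 = 19.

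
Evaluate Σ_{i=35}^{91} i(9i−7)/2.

Σ i(9i−7)/2 = (9Σi² − 7Σi) / 2 over i = 35..91.
Σi = 4186 − 595 = 3591 and Σi² = 255346 − 13685 = 241661.
(9·241661 − 7·3591) / 2 = 2149812/2 = 1074906.

1074906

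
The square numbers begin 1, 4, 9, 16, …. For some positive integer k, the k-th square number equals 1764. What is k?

42

We need n² = 1764, so n = √1764 = 42.
Check: 42² = 1764. ✓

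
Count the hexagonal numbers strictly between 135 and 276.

3

The n-th hexagonal number is n(2n−1).
Smallest index with value > 135: n = 9 (giving 153).
Largest index with value < 276: n = 11 (giving 231).
Indices 9 through 11: 3 terms.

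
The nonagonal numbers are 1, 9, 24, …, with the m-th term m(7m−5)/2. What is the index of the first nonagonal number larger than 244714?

265

Solve n(7n−5)/2 > 244714 for integer n.
The largest n with value ≤ 244714 is 264 (since 243276 ≤ 244714 < 245125), so the first above is n = 265, value 245125.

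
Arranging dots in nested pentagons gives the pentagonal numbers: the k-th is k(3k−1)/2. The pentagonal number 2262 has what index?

39

Set n(3n−1)/2 = 2262, giving 3n² − n − 4524 = 0.
So n = (1 + 233) / 6 = 234/6 = 39.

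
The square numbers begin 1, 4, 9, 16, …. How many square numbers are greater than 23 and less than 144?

The n-th square number is n².
Smallest index with value > 23: n = 5 (giving 25).
Largest index with value < 144: n = 11 (giving 121).
Indices 5 through 11: 7 terms.

7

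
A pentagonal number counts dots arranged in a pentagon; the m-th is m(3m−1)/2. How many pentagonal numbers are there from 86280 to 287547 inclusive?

199

The n-th pentagonal number is n(3n−1)/2.
Smallest index with value ≥ 86280: n = 240 (giving 86280).
Largest index with value ≤ 287547: n = 438 (giving 287547).
Indices 240 through 438: 199 terms.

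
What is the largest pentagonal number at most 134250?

Solve n(3n−1)/2 ≤ 134250 for integer n.
n = 299 gives 133952 ≤ 134250, while n = 300 gives 134850 > 134250; so the answer is 133952.

133952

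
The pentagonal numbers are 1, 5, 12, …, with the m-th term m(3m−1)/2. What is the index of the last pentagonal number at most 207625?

372

Solve n(3n−1)/2 ≤ 207625 for integer n.
n = 372 gives 207390 ≤ 207625, while n = 373 gives 208507 > 207625; so the answer is index 372.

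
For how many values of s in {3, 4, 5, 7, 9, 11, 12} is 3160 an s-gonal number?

s = 3: P(3, 79) = 3160. ✓
s = 4: P(4, 56) = 3136 and P(4, 57) = 3249; 3160 is not s-gonal.
s = 5: P(5, 46) = 3151 and P(5, 47) = 3290; 3160 is not s-gonal.
s = 7: P(7, 35) = 3010 and P(7, 36) = 3186; 3160 is not s-gonal.
s = 9: P(9, 30) = 3075 and P(9, 31) = 3286; 3160 is not s-gonal.
s = 11: P(11, 26) = 2951 and P(11, 27) = 3186; 3160 is not s-gonal.
s = 12: P(12, 25) = 3025 and P(12, 26) = 3276; 3160 is not s-gonal.
Hits: s ∈ {3} → 1.

1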